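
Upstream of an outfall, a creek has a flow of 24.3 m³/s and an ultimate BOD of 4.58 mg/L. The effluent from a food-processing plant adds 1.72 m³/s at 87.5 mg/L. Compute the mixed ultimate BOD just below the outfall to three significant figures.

10.1 mg/L

Flow-weighted mixing: C = (Q_r C_r + Q_w C_w)/(Q_r + Q_w)
= (24.3×4.58 + 1.72×87.5)/(24.3 + 1.72) = 261.8/26.02 = 10.06 mg/L.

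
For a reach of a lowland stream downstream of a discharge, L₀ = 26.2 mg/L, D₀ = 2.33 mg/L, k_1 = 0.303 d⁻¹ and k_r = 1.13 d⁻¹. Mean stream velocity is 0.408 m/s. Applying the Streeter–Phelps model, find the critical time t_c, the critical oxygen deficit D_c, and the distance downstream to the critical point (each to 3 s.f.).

t_c = [1/(k_r−k_1)] ln[(k_r/k_1)(1 − D₀(k_r−k_1)/(k_1 L₀))]
= [1/(1.13−0.303)] ln[(1.13/0.303)(1 − 2.33×0.8270/(0.303×26.2))]
= (1/0.8270) ln[3.729 × 0.7573] = 1.209 × ln(2.824) = 1.209 × 1.038 = 1.255 d.
L(t_c) = L₀ e^(−k_1 t_c) = 26.2 × 0.6836 = 17.91 mg/L, and at the critical point k_r D_c = k_1 L, so D_c = (0.303/1.13) × 17.91 = 4.802 mg/L.
x_c = v t_c = 0.408 m/s × 1.255 d × 86400 s/d = 44250 m ≈ 44.3 km.

t_c ≈ 1.26 d; D_c ≈ 4.80 mg/L; x_c ≈ 44.3 km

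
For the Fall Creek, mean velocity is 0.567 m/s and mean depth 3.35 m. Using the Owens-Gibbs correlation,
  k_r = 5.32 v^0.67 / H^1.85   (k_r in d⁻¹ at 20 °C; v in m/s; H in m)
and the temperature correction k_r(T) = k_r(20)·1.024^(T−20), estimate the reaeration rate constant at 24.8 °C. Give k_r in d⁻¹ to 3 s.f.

k_r(20) = 5.32 × 0.567^0.67 / 3.35^1.85 = 5.32 × 0.6838 / 9.361 = 0.3886 d⁻¹.
k_r(24.8) = 0.3886 × 1.024^(24.8−20) = 0.3886 × 1.121 = 0.4354 d⁻¹.

k_r ≈ 0.435 d⁻¹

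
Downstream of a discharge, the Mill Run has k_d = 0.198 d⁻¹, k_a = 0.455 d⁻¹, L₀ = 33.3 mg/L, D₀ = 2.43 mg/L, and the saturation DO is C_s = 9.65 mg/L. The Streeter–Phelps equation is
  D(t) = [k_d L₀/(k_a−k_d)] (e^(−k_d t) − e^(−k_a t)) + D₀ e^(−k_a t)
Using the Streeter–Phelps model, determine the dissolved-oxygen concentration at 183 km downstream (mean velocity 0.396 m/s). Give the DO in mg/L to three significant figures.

DO ≈ 2.79 mg/L

Travel time t = x/v = 183 km / (0.396 m/s) = 183000 m / 0.396 m/s = 462100 s = 5.349 d.
k_d L₀/(k_a−k_d) = 0.198×33.3/(0.455−0.198) = 6.593/0.2570 = 25.66 mg/L.
e^(−k_d t) = e^(−0.198×5.349) = 0.3468; e^(−k_a t) = e^(−0.455×5.349) = 0.08772.
D = 25.66 × (0.3468 − 0.08772) + 2.43 × 0.08772 = 6.647 + 0.2132 = 6.860 mg/L.
DO = C_s − D = 9.65 − 6.860 = 2.790 mg/L.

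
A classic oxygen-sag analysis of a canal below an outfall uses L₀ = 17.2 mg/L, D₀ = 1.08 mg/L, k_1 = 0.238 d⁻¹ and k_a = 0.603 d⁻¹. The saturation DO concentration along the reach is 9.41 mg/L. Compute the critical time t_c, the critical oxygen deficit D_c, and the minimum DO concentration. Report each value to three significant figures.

t_c ≈ 2.27 d; D_c ≈ 3.96 mg/L; min DO ≈ 5.45 mg/L

With k_a/k_1 = 2.534 and 1 − D₀(k_a−k_1)/(k_1 L₀) = 0.9037,
t_c = ln(2.534 × 0.9037) / (0.603 − 0.238) = ln(2.290) / 0.3650 = 0.8284/0.3650 = 2.270 d.
L(t_c) = L₀ e^(−k_1 t_c) = 17.2 × 0.5827 = 10.02 mg/L, and at the critical point k_a D_c = k_1 L, so D_c = (0.238/0.603) × 10.02 = 3.955 mg/L.
Minimum DO = C_s − D_c = 9.41 − 3.955 = 5.455 mg/L.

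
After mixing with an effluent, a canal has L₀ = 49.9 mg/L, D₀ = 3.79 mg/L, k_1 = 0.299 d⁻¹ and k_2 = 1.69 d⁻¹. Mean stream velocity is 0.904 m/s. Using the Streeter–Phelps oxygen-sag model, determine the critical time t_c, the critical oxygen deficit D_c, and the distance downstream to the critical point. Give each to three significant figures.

t_c ≈ 0.932 d; D_c ≈ 6.68 mg/L; x_c ≈ 72.8 km

With k_2/k_1 = 5.652 and 1 − D₀(k_2−k_1)/(k_1 L₀) = 0.6467,
t_c = ln(5.652 × 0.6467) / (1.69 − 0.299) = ln(3.655) / 1.391 = 1.296/1.391 = 0.9318 d.
L(t_c) = L₀ e^(−k_1 t_c) = 49.9 × 0.7568 = 37.77 mg/L, and at the critical point k_2 D_c = k_1 L, so D_c = (0.299/1.69) × 37.77 = 6.682 mg/L.
x_c = v t_c = 0.904 m/s × 0.9318 d × 86400 s/d = 72780 m ≈ 72.8 km.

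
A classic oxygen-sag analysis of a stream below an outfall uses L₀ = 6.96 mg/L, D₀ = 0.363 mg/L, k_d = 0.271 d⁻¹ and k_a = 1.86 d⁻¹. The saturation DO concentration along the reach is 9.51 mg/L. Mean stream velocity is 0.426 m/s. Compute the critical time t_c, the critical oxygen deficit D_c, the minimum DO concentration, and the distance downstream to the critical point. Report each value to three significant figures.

t_c ≈ 0.983 d; D_c ≈ 0.777 mg/L; min DO ≈ 8.73 mg/L; x_c ≈ 36.2 km

At the critical point dD/dt = 0, so k_d L₀ e^(−k_d t) = k_a D. Substituting D(t) from the Streeter–Phelps equation and solving for t gives
t_c = ln[(k_a/k_d)(1 − D₀(k_a−k_d)/(k_d L₀))] / (k_a−k_d).
Here k_a−k_d = 1.589 d⁻¹ and 1 − D₀(k_a−k_d)/(k_d L₀) = 1 − 0.363×1.589/(0.271×6.96) = 0.6942, so
t_c = ln(6.863 × 0.6942) / 1.589 = 1.561 / 1.589 = 0.9825 d.
D_c = (k_d/k_a) L₀ e^(−k_d t_c) = (0.271/1.86) × 6.96 × e^(−0.271×0.9825) = 0.1457 × 6.96 × 0.7662 = 0.7770 mg/L.
Minimum DO = C_s − D_c = 9.51 − 0.7770 = 8.733 mg/L.
x_c = v t_c = 0.426 m/s × 0.9825 d × 86400 s/d = 36160 m ≈ 36.2 km.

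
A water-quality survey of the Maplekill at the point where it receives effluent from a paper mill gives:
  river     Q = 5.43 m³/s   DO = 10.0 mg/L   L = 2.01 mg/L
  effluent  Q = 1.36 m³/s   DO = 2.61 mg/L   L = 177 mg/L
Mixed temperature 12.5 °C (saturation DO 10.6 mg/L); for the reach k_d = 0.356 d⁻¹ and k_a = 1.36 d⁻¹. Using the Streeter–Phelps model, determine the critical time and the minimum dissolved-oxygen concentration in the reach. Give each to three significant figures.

Mixed DO = (5.43×10.0 + 1.36×2.61)/(5.43+1.36) = 57.85/6.790 = 8.520 mg/L.
Mixed L₀ = (5.43×2.01 + 1.36×177)/(6.790) = 251.6/6.790 = 37.06 mg/L.
Initial deficit D₀ = C_s − DO₀ = 10.6 − 8.520 = 2.080 mg/L.
t_c = (1/1.004) ln[(1.36/0.356)(1 − 2.080×1.004/(0.356×37.06))] = 0.9960 × ln(3.215) = 1.163 d.
D_c = (0.356/1.36) × 37.06 × e^(−0.356×1.163) = 0.2618 × 37.06 × 0.6609 = 6.411 mg/L.
Minimum DO = 10.6 − 6.411 = 4.189 mg/L.

t_c ≈ 1.16 d; minimum DO ≈ 4.19 mg/L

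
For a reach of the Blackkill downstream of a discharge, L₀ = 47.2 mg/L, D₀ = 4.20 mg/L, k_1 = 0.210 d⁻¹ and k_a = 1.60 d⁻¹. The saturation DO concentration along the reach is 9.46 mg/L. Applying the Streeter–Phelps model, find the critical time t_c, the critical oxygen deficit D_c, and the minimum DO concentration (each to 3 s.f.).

At the critical point dD/dt = 0, so k_1 L₀ e^(−k_1 t) = k_a D. Substituting D(t) from the Streeter–Phelps equation and solving for t gives
t_c = ln[(k_a/k_1)(1 − D₀(k_a−k_1)/(k_1 L₀))] / (k_a−k_1).
Here k_a−k_1 = 1.390 d⁻¹ and 1 − D₀(k_a−k_1)/(k_1 L₀) = 1 − 4.20×1.390/(0.210×47.2) = 0.4110, so
t_c = ln(7.619 × 0.4110) / 1.390 = 1.142 / 1.390 = 0.8212 d.
L(t_c) = L₀ e^(−k_1 t_c) = 47.2 × 0.8416 = 39.72 mg/L, and at the critical point k_a D_c = k_1 L, so D_c = (0.210/1.60) × 39.72 = 5.214 mg/L.
Minimum DO = C_s − D_c = 9.46 − 5.214 = 4.246 mg/L.

t_c ≈ 0.821 d; D_c ≈ 5.21 mg/L; min DO ≈ 4.25 mg/L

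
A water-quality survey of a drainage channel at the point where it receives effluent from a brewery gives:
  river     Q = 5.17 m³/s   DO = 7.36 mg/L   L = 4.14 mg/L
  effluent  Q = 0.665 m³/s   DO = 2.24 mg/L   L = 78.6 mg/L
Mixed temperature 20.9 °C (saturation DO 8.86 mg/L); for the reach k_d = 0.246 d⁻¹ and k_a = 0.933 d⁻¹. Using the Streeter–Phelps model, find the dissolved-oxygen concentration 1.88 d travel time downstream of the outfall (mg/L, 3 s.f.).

DO ≈ 6.43 mg/L

Mixed DO = (5.17×7.36 + 0.665×2.24)/(5.17+0.665) = 39.54/5.835 = 6.776 mg/L.
Mixed L₀ = (5.17×4.14 + 0.665×78.6)/(5.835) = 73.67/5.835 = 12.63 mg/L.
Initial deficit D₀ = C_s − DO₀ = 8.86 − 6.776 = 2.084 mg/L.
D(1.88) = [0.246×12.63/(0.933−0.246)](e^(−0.246×1.88) − e^(−0.933×1.88)) + 2.084 e^(−0.933×1.88)
= 4.521 × (0.6297 − 0.1731) + 2.084 × 0.1731 = 2.425 mg/L.
DO = 8.86 − 2.425 = 6.435 mg/L.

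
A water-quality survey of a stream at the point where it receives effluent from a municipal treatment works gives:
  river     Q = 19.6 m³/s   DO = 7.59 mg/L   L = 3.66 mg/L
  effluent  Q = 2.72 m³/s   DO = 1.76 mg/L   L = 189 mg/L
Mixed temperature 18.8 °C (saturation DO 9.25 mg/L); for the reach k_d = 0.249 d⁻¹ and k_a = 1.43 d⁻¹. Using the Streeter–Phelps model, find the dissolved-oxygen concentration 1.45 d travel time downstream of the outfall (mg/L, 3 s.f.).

DO ≈ 5.79 mg/L

Mixed DO = (19.6×7.59 + 2.72×1.76)/(19.6+2.72) = 153.6/22.32 = 6.880 mg/L.
Mixed L₀ = (19.6×3.66 + 2.72×189)/(22.32) = 585.8/22.32 = 26.25 mg/L.
Initial deficit D₀ = C_s − DO₀ = 9.25 − 6.880 = 2.370 mg/L.
D(1.45) = [0.249×26.25/(1.43−0.249)](e^(−0.249×1.45) − e^(−1.43×1.45)) + 2.370 e^(−1.43×1.45)
= 5.534 × (0.6969 − 0.1257) + 2.370 × 0.1257 = 3.459 mg/L.
DO = 9.25 − 3.459 = 5.791 mg/L.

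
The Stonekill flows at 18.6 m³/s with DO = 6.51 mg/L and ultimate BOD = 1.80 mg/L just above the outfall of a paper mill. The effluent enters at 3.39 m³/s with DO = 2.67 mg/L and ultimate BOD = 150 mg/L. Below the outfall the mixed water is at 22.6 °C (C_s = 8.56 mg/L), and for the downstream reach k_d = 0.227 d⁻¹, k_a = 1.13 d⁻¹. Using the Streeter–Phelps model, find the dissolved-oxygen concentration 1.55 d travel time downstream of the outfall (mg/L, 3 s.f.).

Mixed DO = (18.6×6.51 + 3.39×2.67)/(18.6+3.39) = 130.1/21.99 = 5.918 mg/L.
Mixed L₀ = (18.6×1.80 + 3.39×150)/(21.99) = 542.0/21.99 = 24.65 mg/L.
Initial deficit D₀ = C_s − DO₀ = 8.56 − 5.918 = 2.642 mg/L.
D(1.55) = [0.227×24.65/(1.13−0.227)](e^(−0.227×1.55) − e^(−1.13×1.55)) + 2.642 e^(−1.13×1.55)
= 6.196 × (0.7034 − 0.1735) + 2.642 × 0.1735 = 3.741 mg/L.
DO = 8.56 − 3.741 = 4.819 mg/L.

DO ≈ 4.82 mg/L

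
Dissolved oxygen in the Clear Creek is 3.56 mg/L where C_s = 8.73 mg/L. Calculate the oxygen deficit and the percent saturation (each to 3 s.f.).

D ≈ 5.17 mg/L; 40.8 % saturation

D = C_s − C = 8.73 − 3.56 = 5.17 mg/L.
% saturation = 3.56/8.73 × 100 = 40.8 %.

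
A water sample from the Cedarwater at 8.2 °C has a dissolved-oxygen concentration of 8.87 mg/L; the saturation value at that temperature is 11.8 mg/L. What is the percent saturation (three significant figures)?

75.2 % saturation

% saturation = C/C_s × 100 = 8.87/11.8 × 100 = 75.2 %.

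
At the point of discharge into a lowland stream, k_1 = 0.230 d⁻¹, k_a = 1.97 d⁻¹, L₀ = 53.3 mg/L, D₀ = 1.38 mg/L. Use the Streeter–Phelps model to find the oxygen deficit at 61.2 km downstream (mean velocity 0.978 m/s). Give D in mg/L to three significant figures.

D ≈ 4.60 mg/L

Travel time t = x/v = 61.2 km / (0.978 m/s) = 61200 m / 0.978 m/s = 62580 s = 0.7243 d.
k_1 L₀/(k_a−k_1) = 0.230×53.3/(1.97−0.230) = 12.26/1.740 = 7.045 mg/L.
e^(−k_1 t) = e^(−0.230×0.7243) = 0.8466; e^(−k_a t) = e^(−1.97×0.7243) = 0.2401.
D = 7.045 × (0.8466 − 0.2401) + 1.38 × 0.2401 = 4.273 + 0.3313 = 4.604 mg/L.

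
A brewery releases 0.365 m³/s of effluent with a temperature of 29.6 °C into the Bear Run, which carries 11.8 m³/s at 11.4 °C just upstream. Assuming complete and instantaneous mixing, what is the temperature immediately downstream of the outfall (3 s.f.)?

Flow-weighted mixing: C = (Q_r C_r + Q_w C_w)/(Q_r + Q_w)
= (11.8×11.4 + 0.365×29.6)/(11.8 + 0.365) = 145.3/12.17 = 11.95 °C.

11.9 °C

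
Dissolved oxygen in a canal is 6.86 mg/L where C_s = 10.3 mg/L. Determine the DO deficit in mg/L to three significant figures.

D = C_s − C = 10.3 − 6.86 = 3.44 mg/L.

D ≈ 3.44 mg/L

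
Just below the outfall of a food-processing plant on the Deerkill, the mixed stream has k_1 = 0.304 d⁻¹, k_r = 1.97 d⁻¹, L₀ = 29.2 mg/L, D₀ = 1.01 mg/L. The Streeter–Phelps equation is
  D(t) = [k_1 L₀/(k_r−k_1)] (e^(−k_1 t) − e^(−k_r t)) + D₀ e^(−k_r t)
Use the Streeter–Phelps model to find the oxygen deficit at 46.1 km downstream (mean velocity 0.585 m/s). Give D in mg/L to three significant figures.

Travel time t = x/v = 46.1 km / (0.585 m/s) = 46100 m / 0.585 m/s = 78800 s = 0.9121 d.
k_1 L₀/(k_r−k_1) = 0.304×29.2/(1.97−0.304) = 8.877/1.666 = 5.328 mg/L.
e^(−k_1 t) = e^(−0.304×0.9121) = 0.7578; e^(−k_r t) = e^(−1.97×0.9121) = 0.1658.
D = 5.328 × (0.7578 − 0.1658) + 1.01 × 0.1658 = 3.154 + 0.1675 = 3.322 mg/L.

D ≈ 3.32 mg/L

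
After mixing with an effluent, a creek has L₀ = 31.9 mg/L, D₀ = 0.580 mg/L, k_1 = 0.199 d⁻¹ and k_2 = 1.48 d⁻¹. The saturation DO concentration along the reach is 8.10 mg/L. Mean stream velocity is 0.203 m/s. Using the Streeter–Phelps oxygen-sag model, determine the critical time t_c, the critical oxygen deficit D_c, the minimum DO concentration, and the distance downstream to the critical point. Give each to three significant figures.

t_c = [1/(k_2−k_1)] ln[(k_2/k_1)(1 − D₀(k_2−k_1)/(k_1 L₀))]
= [1/(1.48−0.199)] ln[(1.48/0.199)(1 − 0.580×1.281/(0.199×31.9))]
= (1/1.281) ln[7.437 × 0.8830] = 0.7806 × ln(6.567) = 0.7806 × 1.882 = 1.469 d.
D_c = (k_1/k_2) L₀ e^(−k_1 t_c) = (0.199/1.48) × 31.9 × e^(−0.199×1.469) = 0.1345 × 31.9 × 0.7465 = 3.202 mg/L.
Minimum DO = C_s − D_c = 8.10 − 3.202 = 4.898 mg/L.
x_c = v t_c = 0.203 m/s × 1.469 d × 86400 s/d = 25770 m ≈ 25.8 km.

t_c ≈ 1.47 d; D_c ≈ 3.20 mg/L; min DO ≈ 4.90 mg/L; x_c ≈ 25.8 km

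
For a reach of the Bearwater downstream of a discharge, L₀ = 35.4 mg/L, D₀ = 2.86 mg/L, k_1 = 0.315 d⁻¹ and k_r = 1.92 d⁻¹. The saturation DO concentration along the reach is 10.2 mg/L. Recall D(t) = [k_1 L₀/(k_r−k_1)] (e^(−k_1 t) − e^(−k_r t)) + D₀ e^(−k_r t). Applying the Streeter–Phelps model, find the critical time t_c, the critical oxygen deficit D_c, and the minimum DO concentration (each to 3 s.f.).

t_c ≈ 0.796 d; D_c ≈ 4.52 mg/L; min DO ≈ 5.68 mg/L

t_c = [1/(k_r−k_1)] ln[(k_r/k_1)(1 − D₀(k_r−k_1)/(k_1 L₀))]
= [1/(1.92−0.315)] ln[(1.92/0.315)(1 − 2.86×1.605/(0.315×35.4))]
= (1/1.605) ln[6.095 × 0.5884] = 0.6231 × ln(3.586) = 0.6231 × 1.277 = 0.7957 d.
L(t_c) = L₀ e^(−k_1 t_c) = 35.4 × 0.7783 = 27.55 mg/L, and at the critical point k_r D_c = k_1 L, so D_c = (0.315/1.92) × 27.55 = 4.520 mg/L.
Minimum DO = C_s − D_c = 10.2 − 4.520 = 5.680 mg/L.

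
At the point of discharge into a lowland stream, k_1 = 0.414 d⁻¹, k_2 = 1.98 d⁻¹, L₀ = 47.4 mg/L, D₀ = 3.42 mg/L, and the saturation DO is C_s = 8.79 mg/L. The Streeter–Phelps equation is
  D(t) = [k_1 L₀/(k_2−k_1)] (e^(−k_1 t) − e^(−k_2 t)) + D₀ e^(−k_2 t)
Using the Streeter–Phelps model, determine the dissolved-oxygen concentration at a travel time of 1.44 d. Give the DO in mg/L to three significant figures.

k_1 L₀/(k_2−k_1) = 0.414×47.4/(1.98−0.414) = 19.62/1.566 = 12.53 mg/L.
e^(−k_1 t) = e^(−0.414×1.440) = 0.5509; e^(−k_2 t) = e^(−1.98×1.440) = 0.05777.
D = 12.53 × (0.5509 − 0.05777) + 3.42 × 0.05777 = 6.180 + 0.1976 = 6.377 mg/L.
DO = C_s − D = 8.79 − 6.377 = 2.413 mg/L.

DO ≈ 2.41 mg/L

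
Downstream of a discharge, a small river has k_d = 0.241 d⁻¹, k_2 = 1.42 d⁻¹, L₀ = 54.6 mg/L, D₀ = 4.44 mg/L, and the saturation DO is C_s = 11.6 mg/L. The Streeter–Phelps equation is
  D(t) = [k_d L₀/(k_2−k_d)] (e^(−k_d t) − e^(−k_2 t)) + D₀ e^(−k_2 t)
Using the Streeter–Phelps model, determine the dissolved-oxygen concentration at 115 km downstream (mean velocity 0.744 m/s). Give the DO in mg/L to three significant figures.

Travel time t = x/v = 115 km / (0.744 m/s) = 115000 m / 0.744 m/s = 154600 s = 1.789 d.
k_d L₀/(k_2−k_d) = 0.241×54.6/(1.42−0.241) = 13.16/1.179 = 11.16 mg/L.
e^(−k_d t) = e^(−0.241×1.789) = 0.6498; e^(−k_2 t) = e^(−1.42×1.789) = 0.07884.
D = 11.16 × (0.6498 − 0.07884) + 4.44 × 0.07884 = 6.372 + 0.3500 = 6.722 mg/L.
DO = C_s − D = 11.6 − 6.722 = 4.878 mg/L.

DO ≈ 4.88 mg/L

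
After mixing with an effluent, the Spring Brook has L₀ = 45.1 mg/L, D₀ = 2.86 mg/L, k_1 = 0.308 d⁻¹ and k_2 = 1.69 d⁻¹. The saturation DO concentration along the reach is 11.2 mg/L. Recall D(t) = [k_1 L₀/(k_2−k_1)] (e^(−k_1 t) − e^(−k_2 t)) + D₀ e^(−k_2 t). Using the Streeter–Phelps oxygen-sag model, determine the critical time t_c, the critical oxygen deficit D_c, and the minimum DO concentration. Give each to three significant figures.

t_c ≈ 0.990 d; D_c ≈ 6.06 mg/L; min DO ≈ 5.14 mg/L

At the critical point dD/dt = 0, so k_1 L₀ e^(−k_1 t) = k_2 D. Substituting D(t) from the Streeter–Phelps equation and solving for t gives
t_c = ln[(k_2/k_1)(1 − D₀(k_2−k_1)/(k_1 L₀))] / (k_2−k_1).
Here k_2−k_1 = 1.382 d⁻¹ and 1 − D₀(k_2−k_1)/(k_1 L₀) = 1 − 2.86×1.382/(0.308×45.1) = 0.7155, so
t_c = ln(5.487 × 0.7155) / 1.382 = 1.368 / 1.382 = 0.9895 d.
L(t_c) = L₀ e^(−k_1 t_c) = 45.1 × 0.7373 = 33.25 mg/L, and at the critical point k_2 D_c = k_1 L, so D_c = (0.308/1.69) × 33.25 = 6.060 mg/L.
Minimum DO = C_s − D_c = 11.2 − 6.060 = 5.140 mg/L.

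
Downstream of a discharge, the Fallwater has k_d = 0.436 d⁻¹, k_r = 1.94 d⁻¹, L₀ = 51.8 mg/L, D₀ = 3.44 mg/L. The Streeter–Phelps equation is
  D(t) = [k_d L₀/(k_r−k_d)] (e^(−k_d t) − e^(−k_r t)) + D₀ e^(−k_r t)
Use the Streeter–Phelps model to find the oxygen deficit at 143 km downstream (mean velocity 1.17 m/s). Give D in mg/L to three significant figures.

D ≈ 7.36 mg/L

Travel time t = x/v = 143 km / (1.17 m/s) = 143000 m / 1.17 m/s = 122200 s = 1.415 d.
k_d L₀/(k_r−k_d) = 0.436×51.8/(1.94−0.436) = 22.58/1.504 = 15.02 mg/L.
e^(−k_d t) = e^(−0.436×1.415) = 0.5397; e^(−k_r t) = e^(−1.94×1.415) = 0.06429.
D = 15.02 × (0.5397 − 0.06429) + 3.44 × 0.06429 = 7.139 + 0.2212 = 7.360 mg/L.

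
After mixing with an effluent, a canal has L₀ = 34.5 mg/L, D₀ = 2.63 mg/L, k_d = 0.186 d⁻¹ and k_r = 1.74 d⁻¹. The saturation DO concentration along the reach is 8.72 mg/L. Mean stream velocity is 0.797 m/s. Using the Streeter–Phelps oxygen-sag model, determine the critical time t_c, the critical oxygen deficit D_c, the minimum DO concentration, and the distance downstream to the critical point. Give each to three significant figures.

t_c ≈ 0.787 d; D_c ≈ 3.19 mg/L; min DO ≈ 5.53 mg/L; x_c ≈ 54.2 km

t_c = [1/(k_r−k_d)] ln[(k_r/k_d)(1 − D₀(k_r−k_d)/(k_d L₀))]
= [1/(1.74−0.186)] ln[(1.74/0.186)(1 − 2.63×1.554/(0.186×34.5))]
= (1/1.554) ln[9.355 × 0.3631] = 0.6435 × ln(3.397) = 0.6435 × 1.223 = 0.7869 d.
D_c = (k_d/k_r) L₀ e^(−k_d t_c) = (0.186/1.74) × 34.5 × e^(−0.186×0.7869) = 0.1069 × 34.5 × 0.8638 = 3.186 mg/L.
Minimum DO = C_s − D_c = 8.72 − 3.186 = 5.534 mg/L.
x_c = v t_c = 0.797 m/s × 0.7869 d × 86400 s/d = 54180 m ≈ 54.2 km.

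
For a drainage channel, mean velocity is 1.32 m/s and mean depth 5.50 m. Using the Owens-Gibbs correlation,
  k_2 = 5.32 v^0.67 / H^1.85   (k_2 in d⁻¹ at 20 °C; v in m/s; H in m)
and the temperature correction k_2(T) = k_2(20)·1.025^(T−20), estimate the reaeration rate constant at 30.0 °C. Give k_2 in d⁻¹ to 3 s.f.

k_2 ≈ 0.350 d⁻¹

k_2(20) = 5.32 × 1.32^0.67 / 5.50^1.85 = 5.32 × 1.204 / 23.42 = 0.2735 d⁻¹.
k_2(30.0) = 0.2735 × 1.025^(30.0−20) = 0.2735 × 1.280 = 0.3502 d⁻¹.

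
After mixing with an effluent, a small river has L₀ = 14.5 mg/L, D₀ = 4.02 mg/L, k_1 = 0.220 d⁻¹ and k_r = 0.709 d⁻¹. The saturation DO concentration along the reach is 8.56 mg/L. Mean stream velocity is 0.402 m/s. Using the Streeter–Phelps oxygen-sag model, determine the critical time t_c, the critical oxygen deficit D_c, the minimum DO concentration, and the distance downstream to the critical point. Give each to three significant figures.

With k_r/k_1 = 3.223 and 1 − D₀(k_r−k_1)/(k_1 L₀) = 0.3838,
t_c = ln(3.223 × 0.3838) / (0.709 − 0.220) = ln(1.237) / 0.4890 = 0.2125/0.4890 = 0.4346 d.
L(t_c) = L₀ e^(−k_1 t_c) = 14.5 × 0.9088 = 13.18 mg/L, and at the critical point k_r D_c = k_1 L, so D_c = (0.220/0.709) × 13.18 = 4.089 mg/L.
Minimum DO = C_s − D_c = 8.56 − 4.089 = 4.471 mg/L.
x_c = v t_c = 0.402 m/s × 0.4346 d × 86400 s/d = 15090 m ≈ 15.1 km.

t_c ≈ 0.435 d; D_c ≈ 4.09 mg/L; min DO ≈ 4.47 mg/L; x_c ≈ 15.1 km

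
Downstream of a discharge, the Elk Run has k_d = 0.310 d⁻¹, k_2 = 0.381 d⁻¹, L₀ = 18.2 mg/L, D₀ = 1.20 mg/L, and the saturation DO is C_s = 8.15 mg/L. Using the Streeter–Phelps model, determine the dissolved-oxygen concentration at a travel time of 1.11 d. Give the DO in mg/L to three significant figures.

DO ≈ 3.09 mg/L

k_d L₀/(k_2−k_d) = 0.310×18.2/(0.381−0.310) = 5.642/0.07100 = 79.46 mg/L.
e^(−k_d t) = e^(−0.310×1.110) = 0.7089; e^(−k_2 t) = e^(−0.381×1.110) = 0.6551.
D = 79.46 × (0.7089 − 0.6551) + 1.20 × 0.6551 = 4.269 + 0.7862 = 5.055 mg/L.
DO = C_s − D = 8.15 − 5.055 = 3.095 mg/L.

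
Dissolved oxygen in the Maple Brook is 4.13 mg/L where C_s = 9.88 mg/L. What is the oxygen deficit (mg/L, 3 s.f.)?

D ≈ 5.75 mg/L

D = C_s − C = 9.88 − 4.13 = 5.75 mg/L.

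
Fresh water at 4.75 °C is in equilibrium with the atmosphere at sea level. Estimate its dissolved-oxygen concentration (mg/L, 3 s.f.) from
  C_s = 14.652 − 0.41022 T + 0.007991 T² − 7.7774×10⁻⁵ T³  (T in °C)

C_s ≈ 12.9 mg/L

C_s = 14.652 − 0.41022×4.75 + 0.007991×4.75² − 7.7774×10⁻⁵×4.75³ = 12.88 mg/L.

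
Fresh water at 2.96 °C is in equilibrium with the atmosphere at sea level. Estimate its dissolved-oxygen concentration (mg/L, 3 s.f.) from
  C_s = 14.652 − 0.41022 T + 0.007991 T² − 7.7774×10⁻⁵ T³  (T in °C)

C_s ≈ 13.5 mg/L

C_s = 14.652 − 0.41022×2.96 + 0.007991×2.96² − 7.7774×10⁻⁵×2.96³ = 13.51 mg/L.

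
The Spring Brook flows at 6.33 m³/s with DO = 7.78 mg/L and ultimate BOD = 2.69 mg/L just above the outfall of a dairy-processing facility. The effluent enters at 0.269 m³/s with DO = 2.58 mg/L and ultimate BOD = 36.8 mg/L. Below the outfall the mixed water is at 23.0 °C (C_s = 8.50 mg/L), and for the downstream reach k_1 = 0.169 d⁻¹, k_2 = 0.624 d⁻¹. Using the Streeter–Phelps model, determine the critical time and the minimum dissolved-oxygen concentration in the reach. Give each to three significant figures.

t_c ≈ 0.774 d; minimum DO ≈ 7.53 mg/L

Mixed DO = (6.33×7.78 + 0.269×2.58)/(6.33+0.269) = 49.94/6.599 = 7.568 mg/L.
Mixed L₀ = (6.33×2.69 + 0.269×36.8)/(6.599) = 26.93/6.599 = 4.080 mg/L.
Initial deficit D₀ = C_s − DO₀ = 8.50 − 7.568 = 0.9320 mg/L.
t_c = (1/0.4550) ln[(0.624/0.169)(1 − 0.9320×0.4550/(0.169×4.080))] = 2.198 × ln(1.422) = 0.7735 d.
D_c = (0.169/0.624) × 4.080 × e^(−0.169×0.7735) = 0.2708 × 4.080 × 0.8775 = 0.9697 mg/L.
Minimum DO = 8.50 − 0.9697 = 7.530 mg/L.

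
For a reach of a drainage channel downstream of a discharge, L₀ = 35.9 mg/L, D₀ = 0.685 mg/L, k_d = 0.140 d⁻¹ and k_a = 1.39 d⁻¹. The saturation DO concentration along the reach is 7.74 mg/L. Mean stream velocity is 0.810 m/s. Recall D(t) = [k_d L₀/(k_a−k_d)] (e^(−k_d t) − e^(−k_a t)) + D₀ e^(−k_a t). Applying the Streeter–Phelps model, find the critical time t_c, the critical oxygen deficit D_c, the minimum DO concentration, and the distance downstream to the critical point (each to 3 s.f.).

t_c = [1/(k_a−k_d)] ln[(k_a/k_d)(1 − D₀(k_a−k_d)/(k_d L₀))]
= [1/(1.39−0.140)] ln[(1.39/0.140)(1 − 0.685×1.250/(0.140×35.9))]
= (1/1.250) ln[9.929 × 0.8296] = 0.8000 × ln(8.237) = 0.8000 × 2.109 = 1.687 d.
D_c = (k_d/k_a) L₀ e^(−k_d t_c) = (0.140/1.39) × 35.9 × e^(−0.140×1.687) = 0.1007 × 35.9 × 0.7896 = 2.855 mg/L.
Minimum DO = C_s − D_c = 7.74 − 2.855 = 4.885 mg/L.
x_c = v t_c = 0.810 m/s × 1.687 d × 86400 s/d = 118100 m ≈ 118 km.

t_c ≈ 1.69 d; D_c ≈ 2.86 mg/L; min DO ≈ 4.88 mg/L; x_c ≈ 118 km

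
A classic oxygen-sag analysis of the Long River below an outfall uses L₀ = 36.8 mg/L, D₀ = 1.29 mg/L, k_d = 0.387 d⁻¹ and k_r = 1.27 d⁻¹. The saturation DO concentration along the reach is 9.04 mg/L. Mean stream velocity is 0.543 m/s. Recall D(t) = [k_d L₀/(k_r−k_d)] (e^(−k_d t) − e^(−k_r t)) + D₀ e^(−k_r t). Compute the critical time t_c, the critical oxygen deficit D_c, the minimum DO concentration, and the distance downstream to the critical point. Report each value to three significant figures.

t_c ≈ 1.25 d; D_c ≈ 6.91 mg/L; min DO ≈ 2.13 mg/L; x_c ≈ 58.7 km

With k_r/k_d = 3.282 and 1 − D₀(k_r−k_d)/(k_d L₀) = 0.9200,
t_c = ln(3.282 × 0.9200) / (1.27 − 0.387) = ln(3.019) / 0.8830 = 1.105/0.8830 = 1.251 d.
D_c = (k_d/k_r) L₀ e^(−k_d t_c) = (0.387/1.27) × 36.8 × e^(−0.387×1.251) = 0.3047 × 36.8 × 0.6161 = 6.909 mg/L.
Minimum DO = C_s − D_c = 9.04 − 6.909 = 2.131 mg/L.
x_c = v t_c = 0.543 m/s × 1.251 d × 86400 s/d = 58710 m ≈ 58.7 km.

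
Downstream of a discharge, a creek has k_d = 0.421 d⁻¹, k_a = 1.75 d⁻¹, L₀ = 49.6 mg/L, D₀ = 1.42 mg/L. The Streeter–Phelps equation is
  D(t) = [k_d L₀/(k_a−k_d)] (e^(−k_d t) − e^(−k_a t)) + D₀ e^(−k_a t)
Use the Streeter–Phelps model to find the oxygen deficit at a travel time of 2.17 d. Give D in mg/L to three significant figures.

k_d L₀/(k_a−k_d) = 0.421×49.6/(1.75−0.421) = 20.88/1.329 = 15.71 mg/L.
e^(−k_d t) = e^(−0.421×2.170) = 0.4011; e^(−k_a t) = e^(−1.75×2.170) = 0.02243.
D = 15.71 × (0.4011 − 0.02243) + 1.42 × 0.02243 = 5.950 + 0.03185 = 5.981 mg/L.

D ≈ 5.98 mg/L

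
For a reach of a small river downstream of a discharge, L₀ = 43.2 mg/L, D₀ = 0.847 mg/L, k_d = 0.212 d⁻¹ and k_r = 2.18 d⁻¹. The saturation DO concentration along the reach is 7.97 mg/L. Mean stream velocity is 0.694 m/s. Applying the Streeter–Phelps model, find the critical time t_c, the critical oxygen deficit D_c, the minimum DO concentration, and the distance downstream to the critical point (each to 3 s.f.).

With k_r/k_d = 10.28 and 1 − D₀(k_r−k_d)/(k_d L₀) = 0.8180,
t_c = ln(10.28 × 0.8180) / (2.18 − 0.212) = ln(8.411) / 1.968 = 2.130/1.968 = 1.082 d.
L(t_c) = L₀ e^(−k_d t_c) = 43.2 × 0.7950 = 34.34 mg/L, and at the critical point k_r D_c = k_d L, so D_c = (0.212/2.18) × 34.34 = 3.340 mg/L.
Minimum DO = C_s − D_c = 7.97 − 3.340 = 4.630 mg/L.
x_c = v t_c = 0.694 m/s × 1.082 d × 86400 s/d = 64890 m ≈ 64.9 km.

t_c ≈ 1.08 d; D_c ≈ 3.34 mg/L; min DO ≈ 4.63 mg/L; x_c ≈ 64.9 km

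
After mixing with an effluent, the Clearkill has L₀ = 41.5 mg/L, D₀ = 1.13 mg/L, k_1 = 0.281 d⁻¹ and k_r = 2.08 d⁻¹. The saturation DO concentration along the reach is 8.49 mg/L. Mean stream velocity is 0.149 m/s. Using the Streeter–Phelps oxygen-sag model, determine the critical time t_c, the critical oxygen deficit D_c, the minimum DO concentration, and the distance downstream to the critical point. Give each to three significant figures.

t_c = [1/(k_r−k_1)] ln[(k_r/k_1)(1 − D₀(k_r−k_1)/(k_1 L₀))]
= [1/(2.08−0.281)] ln[(2.08/0.281)(1 − 1.13×1.799/(0.281×41.5))]
= (1/1.799) ln[7.402 × 0.8257] = 0.5559 × ln(6.112) = 0.5559 × 1.810 = 1.006 d.
D_c = (k_1/k_r) L₀ e^(−k_1 t_c) = (0.281/2.08) × 41.5 × e^(−0.281×1.006) = 0.1351 × 41.5 × 0.7537 = 4.226 mg/L.
Minimum DO = C_s − D_c = 8.49 − 4.226 = 4.264 mg/L.
x_c = v t_c = 0.149 m/s × 1.006 d × 86400 s/d = 12950 m ≈ 13.0 km.

t_c ≈ 1.01 d; D_c ≈ 4.23 mg/L; min DO ≈ 4.26 mg/L; x_c ≈ 13.0 km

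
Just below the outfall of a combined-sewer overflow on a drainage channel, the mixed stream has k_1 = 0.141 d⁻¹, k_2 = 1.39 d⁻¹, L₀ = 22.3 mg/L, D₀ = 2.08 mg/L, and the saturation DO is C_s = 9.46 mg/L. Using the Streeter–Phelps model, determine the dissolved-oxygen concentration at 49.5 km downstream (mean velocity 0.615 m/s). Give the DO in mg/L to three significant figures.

Travel time t = x/v = 49.5 km / (0.615 m/s) = 49500 m / 0.615 m/s = 80490 s = 0.9316 d.
k_1 L₀/(k_2−k_1) = 0.141×22.3/(1.39−0.141) = 3.144/1.249 = 2.517 mg/L.
e^(−k_1 t) = e^(−0.141×0.9316) = 0.8769; e^(−k_2 t) = e^(−1.39×0.9316) = 0.2739.
D = 2.517 × (0.8769 − 0.2739) + 2.08 × 0.2739 = 1.518 + 0.5698 = 2.088 mg/L.
DO = C_s − D = 9.46 − 2.088 = 7.372 mg/L.

DO ≈ 7.37 mg/L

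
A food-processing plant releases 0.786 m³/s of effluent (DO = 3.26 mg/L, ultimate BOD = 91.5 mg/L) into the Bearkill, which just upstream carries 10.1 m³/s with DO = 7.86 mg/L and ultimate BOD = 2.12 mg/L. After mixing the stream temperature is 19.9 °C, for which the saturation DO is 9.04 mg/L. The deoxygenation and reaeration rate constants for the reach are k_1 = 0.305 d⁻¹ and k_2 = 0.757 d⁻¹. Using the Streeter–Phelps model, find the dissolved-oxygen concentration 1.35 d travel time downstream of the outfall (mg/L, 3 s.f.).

Mixed DO = (10.1×7.86 + 0.786×3.26)/(10.1+0.786) = 81.95/10.89 = 7.528 mg/L.
Mixed L₀ = (10.1×2.12 + 0.786×91.5)/(10.89) = 93.33/10.89 = 8.573 mg/L.
Initial deficit D₀ = C_s − DO₀ = 9.04 − 7.528 = 1.512 mg/L.
D(1.35) = [0.305×8.573/(0.757−0.305)](e^(−0.305×1.35) − e^(−0.757×1.35)) + 1.512 e^(−0.757×1.35)
= 5.785 × (0.6625 − 0.3599) + 1.512 × 0.3599 = 2.295 mg/L.
DO = 9.04 − 2.295 = 6.745 mg/L.

DO ≈ 6.75 mg/L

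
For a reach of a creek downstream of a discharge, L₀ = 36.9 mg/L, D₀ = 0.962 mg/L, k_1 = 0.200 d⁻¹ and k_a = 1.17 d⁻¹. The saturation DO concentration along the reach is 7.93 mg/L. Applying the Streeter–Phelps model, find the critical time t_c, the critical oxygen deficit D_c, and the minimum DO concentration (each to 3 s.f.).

At the critical point dD/dt = 0, so k_1 L₀ e^(−k_1 t) = k_a D. Substituting D(t) from the Streeter–Phelps equation and solving for t gives
t_c = ln[(k_a/k_1)(1 − D₀(k_a−k_1)/(k_1 L₀))] / (k_a−k_1).
Here k_a−k_1 = 0.9700 d⁻¹ and 1 − D₀(k_a−k_1)/(k_1 L₀) = 1 − 0.962×0.9700/(0.200×36.9) = 0.8736, so
t_c = ln(5.850 × 0.8736) / 0.9700 = 1.631 / 0.9700 = 1.682 d.
D_c = (k_1/k_a) L₀ e^(−k_1 t_c) = (0.200/1.17) × 36.9 × e^(−0.200×1.682) = 0.1709 × 36.9 × 0.7144 = 4.506 mg/L.
Minimum DO = C_s − D_c = 7.93 − 4.506 = 3.424 mg/L.

t_c ≈ 1.68 d; D_c ≈ 4.51 mg/L; min DO ≈ 3.42 mg/L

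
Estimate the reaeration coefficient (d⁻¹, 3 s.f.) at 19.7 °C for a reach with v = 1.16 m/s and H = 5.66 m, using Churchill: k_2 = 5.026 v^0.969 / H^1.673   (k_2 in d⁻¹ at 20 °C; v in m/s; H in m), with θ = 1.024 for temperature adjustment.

k_2(20) = 5.026 × 1.16^0.969 / 5.66^1.673 = 5.026 × 1.155 / 18.17 = 0.3193 d⁻¹.
k_2(19.7) = 0.3193 × 1.024^(19.7−20) = 0.3193 × 0.9929 = 0.3171 d⁻¹.

k_2 ≈ 0.317 d⁻¹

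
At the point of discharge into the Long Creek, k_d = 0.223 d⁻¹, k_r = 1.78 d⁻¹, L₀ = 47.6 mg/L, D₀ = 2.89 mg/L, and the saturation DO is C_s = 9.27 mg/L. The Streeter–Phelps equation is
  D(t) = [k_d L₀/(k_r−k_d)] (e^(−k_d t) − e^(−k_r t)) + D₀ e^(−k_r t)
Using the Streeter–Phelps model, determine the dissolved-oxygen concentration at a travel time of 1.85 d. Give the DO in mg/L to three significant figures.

k_d L₀/(k_r−k_d) = 0.223×47.6/(1.78−0.223) = 10.61/1.557 = 6.817 mg/L.
e^(−k_d t) = e^(−0.223×1.850) = 0.6620; e^(−k_r t) = e^(−1.78×1.850) = 0.03714.
D = 6.817 × (0.6620 − 0.03714) + 2.89 × 0.03714 = 4.260 + 0.1073 = 4.367 mg/L.
DO = C_s − D = 9.27 − 4.367 = 4.903 mg/L.

DO ≈ 4.90 mg/L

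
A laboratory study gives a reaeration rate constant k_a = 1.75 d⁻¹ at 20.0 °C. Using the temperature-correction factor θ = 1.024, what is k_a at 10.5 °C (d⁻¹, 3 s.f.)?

k_a ≈ 1.40 d⁻¹

k_a(T₂) = k_a(T₁) · θ^(T₂−T₁) = 1.75 × 1.024^(10.5−20.0)
= 1.75 × 1.024^-9.50 = 1.75 × 0.7983 = 1.397 d⁻¹.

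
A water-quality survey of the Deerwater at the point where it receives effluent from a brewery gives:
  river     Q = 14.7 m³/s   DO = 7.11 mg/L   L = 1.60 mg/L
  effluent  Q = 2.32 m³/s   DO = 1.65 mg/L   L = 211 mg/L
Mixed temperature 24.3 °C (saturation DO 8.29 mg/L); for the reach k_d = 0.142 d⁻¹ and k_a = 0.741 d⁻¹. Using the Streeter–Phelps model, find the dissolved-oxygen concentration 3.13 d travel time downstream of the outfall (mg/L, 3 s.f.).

Mixed DO = (14.7×7.11 + 2.32×1.65)/(14.7+2.32) = 108.3/17.02 = 6.366 mg/L.
Mixed L₀ = (14.7×1.60 + 2.32×211)/(17.02) = 513.0/17.02 = 30.14 mg/L.
Initial deficit D₀ = C_s − DO₀ = 8.29 − 6.366 = 1.924 mg/L.
D(3.13) = [0.142×30.14/(0.741−0.142)](e^(−0.142×3.13) − e^(−0.741×3.13)) + 1.924 e^(−0.741×3.13)
= 7.146 × (0.6412 − 0.09834) + 1.924 × 0.09834 = 4.068 mg/L.
DO = 8.29 − 4.068 = 4.222 mg/L.

DO ≈ 4.22 mg/L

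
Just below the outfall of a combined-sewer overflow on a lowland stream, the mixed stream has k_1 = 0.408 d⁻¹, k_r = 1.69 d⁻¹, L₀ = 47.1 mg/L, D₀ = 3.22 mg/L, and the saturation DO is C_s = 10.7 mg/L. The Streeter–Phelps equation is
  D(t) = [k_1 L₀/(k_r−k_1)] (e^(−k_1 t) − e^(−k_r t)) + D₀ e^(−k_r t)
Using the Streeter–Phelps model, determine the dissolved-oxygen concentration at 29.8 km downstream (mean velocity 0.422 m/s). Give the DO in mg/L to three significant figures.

Travel time t = x/v = 29.8 km / (0.422 m/s) = 29800 m / 0.422 m/s = 70620 s = 0.8173 d.
k_1 L₀/(k_r−k_1) = 0.408×47.1/(1.69−0.408) = 19.22/1.282 = 14.99 mg/L.
e^(−k_1 t) = e^(−0.408×0.8173) = 0.7164; e^(−k_r t) = e^(−1.69×0.8173) = 0.2513.
D = 14.99 × (0.7164 − 0.2513) + 3.22 × 0.2513 = 6.973 + 0.8091 = 7.782 mg/L.
DO = C_s − D = 10.7 − 7.782 = 2.918 mg/L.

DO ≈ 2.92 mg/L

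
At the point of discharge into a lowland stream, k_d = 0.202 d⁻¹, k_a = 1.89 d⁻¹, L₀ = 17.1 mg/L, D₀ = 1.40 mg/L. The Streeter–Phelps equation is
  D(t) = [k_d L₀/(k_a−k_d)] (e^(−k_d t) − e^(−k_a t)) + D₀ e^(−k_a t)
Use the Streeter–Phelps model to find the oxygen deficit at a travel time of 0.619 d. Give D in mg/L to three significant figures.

D ≈ 1.61 mg/L

k_d L₀/(k_a−k_d) = 0.202×17.1/(1.89−0.202) = 3.454/1.688 = 2.046 mg/L.
e^(−k_d t) = e^(−0.202×0.6190) = 0.8825; e^(−k_a t) = e^(−1.89×0.6190) = 0.3104.
D = 2.046 × (0.8825 − 0.3104) + 1.40 × 0.3104 = 1.171 + 0.4346 = 1.605 mg/L.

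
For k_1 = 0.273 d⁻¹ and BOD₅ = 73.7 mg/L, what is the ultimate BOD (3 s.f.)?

BOD₅ = L₀(1 − e^(−5k_1)) ⇒ L₀ = BOD₅ / (1 − e^(−5×0.273))
= 73.7 / (1 − 0.2554) = 73.7 / 0.7446 = 98.98 mg/L.

L₀ ≈ 99.0 mg/L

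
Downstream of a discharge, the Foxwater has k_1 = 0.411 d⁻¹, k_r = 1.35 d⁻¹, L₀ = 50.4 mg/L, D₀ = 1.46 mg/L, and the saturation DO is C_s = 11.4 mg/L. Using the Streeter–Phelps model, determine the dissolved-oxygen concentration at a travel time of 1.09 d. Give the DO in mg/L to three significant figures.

k_1 L₀/(k_r−k_1) = 0.411×50.4/(1.35−0.411) = 20.71/0.9390 = 22.06 mg/L.
e^(−k_1 t) = e^(−0.411×1.090) = 0.6389; e^(−k_r t) = e^(−1.35×1.090) = 0.2296.
D = 22.06 × (0.6389 − 0.2296) + 1.46 × 0.2296 = 9.030 + 0.3352 = 9.365 mg/L.
DO = C_s − D = 11.4 − 9.365 = 2.035 mg/L.

DO ≈ 2.03 mg/L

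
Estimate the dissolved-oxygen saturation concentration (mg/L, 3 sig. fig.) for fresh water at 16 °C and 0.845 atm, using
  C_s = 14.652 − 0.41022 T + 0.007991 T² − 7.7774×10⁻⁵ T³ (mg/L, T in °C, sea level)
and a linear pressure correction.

At sea level: C_s = 14.652 − 0.41022×16 + 0.007991×16² − 7.7774×10⁻⁵×16³ = 9.816 mg/L.
Pressure correction: C_s' = 9.816 × 0.845 = 8.294 mg/L.

C_s ≈ 8.29 mg/L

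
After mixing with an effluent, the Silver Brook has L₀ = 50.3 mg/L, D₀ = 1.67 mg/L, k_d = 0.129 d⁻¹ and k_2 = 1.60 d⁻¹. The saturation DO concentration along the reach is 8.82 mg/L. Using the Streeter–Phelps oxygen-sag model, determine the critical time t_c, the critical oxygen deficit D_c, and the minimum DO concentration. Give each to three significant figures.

At the critical point dD/dt = 0, so k_d L₀ e^(−k_d t) = k_2 D. Substituting D(t) from the Streeter–Phelps equation and solving for t gives
t_c = ln[(k_2/k_d)(1 − D₀(k_2−k_d)/(k_d L₀))] / (k_2−k_d).
Here k_2−k_d = 1.471 d⁻¹ and 1 − D₀(k_2−k_d)/(k_d L₀) = 1 − 1.67×1.471/(0.129×50.3) = 0.6214, so
t_c = ln(12.40 × 0.6214) / 1.471 = 2.042 / 1.471 = 1.388 d.
D_c = (k_d/k_2) L₀ e^(−k_d t_c) = (0.129/1.60) × 50.3 × e^(−0.129×1.388) = 0.08063 × 50.3 × 0.8360 = 3.390 mg/L.
Minimum DO = C_s − D_c = 8.82 − 3.390 = 5.430 mg/L.

t_c ≈ 1.39 d; D_c ≈ 3.39 mg/L; min DO ≈ 5.43 mg/L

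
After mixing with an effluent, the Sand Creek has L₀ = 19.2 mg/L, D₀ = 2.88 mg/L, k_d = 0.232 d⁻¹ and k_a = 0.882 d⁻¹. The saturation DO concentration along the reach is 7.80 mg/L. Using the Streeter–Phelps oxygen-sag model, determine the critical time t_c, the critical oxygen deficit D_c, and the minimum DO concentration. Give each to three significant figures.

At the critical point dD/dt = 0, so k_d L₀ e^(−k_d t) = k_a D. Substituting D(t) from the Streeter–Phelps equation and solving for t gives
t_c = ln[(k_a/k_d)(1 − D₀(k_a−k_d)/(k_d L₀))] / (k_a−k_d).
Here k_a−k_d = 0.6500 d⁻¹ and 1 − D₀(k_a−k_d)/(k_d L₀) = 1 − 2.88×0.6500/(0.232×19.2) = 0.5797, so
t_c = ln(3.802 × 0.5797) / 0.6500 = 0.7903 / 0.6500 = 1.216 d.
L(t_c) = L₀ e^(−k_d t_c) = 19.2 × 0.7542 = 14.48 mg/L, and at the critical point k_a D_c = k_d L, so D_c = (0.232/0.882) × 14.48 = 3.809 mg/L.
Minimum DO = C_s − D_c = 7.80 − 3.809 = 3.991 mg/L.

t_c ≈ 1.22 d; D_c ≈ 3.81 mg/L; min DO ≈ 3.99 mg/L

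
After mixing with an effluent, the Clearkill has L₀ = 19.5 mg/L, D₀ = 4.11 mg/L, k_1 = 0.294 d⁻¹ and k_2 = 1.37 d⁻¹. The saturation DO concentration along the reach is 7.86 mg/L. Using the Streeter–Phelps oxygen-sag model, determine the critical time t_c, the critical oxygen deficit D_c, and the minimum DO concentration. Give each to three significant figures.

t_c ≈ 0.0588 d; D_c ≈ 4.11 mg/L; min DO ≈ 3.75 mg/L

With k_2/k_1 = 4.660 and 1 − D₀(k_2−k_1)/(k_1 L₀) = 0.2286,
t_c = ln(4.660 × 0.2286) / (1.37 − 0.294) = ln(1.065) / 1.076 = 0.06326/1.076 = 0.05879 d.
L(t_c) = L₀ e^(−k_1 t_c) = 19.5 × 0.9829 = 19.17 mg/L, and at the critical point k_2 D_c = k_1 L, so D_c = (0.294/1.37) × 19.17 = 4.113 mg/L.
Minimum DO = C_s − D_c = 7.86 − 4.113 = 3.747 mg/L.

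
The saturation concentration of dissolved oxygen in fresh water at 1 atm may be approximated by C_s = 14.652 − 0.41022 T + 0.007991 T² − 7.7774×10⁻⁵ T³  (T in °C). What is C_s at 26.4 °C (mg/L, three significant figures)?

C_s = 14.652 − 0.41022×26.4 + 0.007991×26.4² − 7.7774×10⁻⁵×26.4³ = 7.961 mg/L.

C_s ≈ 7.96 mg/L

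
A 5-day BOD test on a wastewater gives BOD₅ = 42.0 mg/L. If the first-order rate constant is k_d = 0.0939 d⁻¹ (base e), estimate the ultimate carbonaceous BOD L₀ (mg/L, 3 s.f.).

BOD₅ = L₀(1 − e^(−5k_d)) ⇒ L₀ = BOD₅ / (1 − e^(−5×0.0939))
= 42.0 / (1 − 0.6253) = 42.0 / 0.3747 = 112.1 mg/L.

L₀ ≈ 112 mg/L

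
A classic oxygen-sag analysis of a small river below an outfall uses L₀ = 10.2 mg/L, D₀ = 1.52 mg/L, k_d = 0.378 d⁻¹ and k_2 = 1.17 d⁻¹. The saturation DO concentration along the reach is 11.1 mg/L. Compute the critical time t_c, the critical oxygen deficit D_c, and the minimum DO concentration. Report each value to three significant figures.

At the critical point dD/dt = 0, so k_d L₀ e^(−k_d t) = k_2 D. Substituting D(t) from the Streeter–Phelps equation and solving for t gives
t_c = ln[(k_2/k_d)(1 − D₀(k_2−k_d)/(k_d L₀))] / (k_2−k_d).
Here k_2−k_d = 0.7920 d⁻¹ and 1 − D₀(k_2−k_d)/(k_d L₀) = 1 − 1.52×0.7920/(0.378×10.2) = 0.6878, so
t_c = ln(3.095 × 0.6878) / 0.7920 = 0.7556 / 0.7920 = 0.9540 d.
L(t_c) = L₀ e^(−k_d t_c) = 10.2 × 0.6973 = 7.112 mg/L, and at the critical point k_2 D_c = k_d L, so D_c = (0.378/1.17) × 7.112 = 2.298 mg/L.
Minimum DO = C_s − D_c = 11.1 − 2.298 = 8.802 mg/L.

t_c ≈ 0.954 d; D_c ≈ 2.30 mg/L; min DO ≈ 8.80 mg/L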